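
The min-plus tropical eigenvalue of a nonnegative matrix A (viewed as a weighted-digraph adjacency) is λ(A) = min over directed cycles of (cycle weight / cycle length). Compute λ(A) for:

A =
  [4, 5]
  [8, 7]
λ(A) = 4

Enumerate directed cycles and compute their means (weight / length). Sample:
  cycle 0 → 0: weight = 4, length = 1, mean = 4/1 ≈ 4.000
  cycle 1 → 1: weight = 7, length = 1, mean = 7/1 ≈ 7.000
  cycle 0 → 1 → 0: weight = 13, length = 2, mean = 13/2 ≈ 6.500
  cycle 1 → 0 → 1: weight = 13, length = 2, mean = 13/2 ≈ 6.500
Minimum mean = 4.000, attained e.g. along the cycle 0 → 0 with weight 4 and length 1. So λ(A) = 4/1 = 4.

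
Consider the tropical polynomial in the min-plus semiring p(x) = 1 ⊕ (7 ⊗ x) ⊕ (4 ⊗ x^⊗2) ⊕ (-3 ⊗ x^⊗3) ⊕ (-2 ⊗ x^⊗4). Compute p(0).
p(0) = -3

A tropical monomial a ⊗ x^⊗i evaluates to a + i · x. Evaluating each term at x = 0:
  Term 0 contributes 1 + 0 · 0 = 1
  Term 1 contributes 7 + 1 · 0 = 7
  Term 2 contributes 4 + 2 · 0 = 4
  Term 3 contributes -3 + 3 · 0 = -3
  Term 4 contributes -2 + 4 · 0 = -2
p(0) = ⊕ of these = min[1, 7, 4, -3, -2] = -3.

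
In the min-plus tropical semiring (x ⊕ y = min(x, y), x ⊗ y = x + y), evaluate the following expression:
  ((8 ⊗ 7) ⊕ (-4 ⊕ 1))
((8 ⊗ 7) ⊕ (-4 ⊕ 1)) = -4

Expand innermost to outermost. Recall ⊕ takes the minimum of its arguments and ⊗ takes their sum. Working out the expression ((8 ⊗ 7) ⊕ (-4 ⊕ 1)) gives -4.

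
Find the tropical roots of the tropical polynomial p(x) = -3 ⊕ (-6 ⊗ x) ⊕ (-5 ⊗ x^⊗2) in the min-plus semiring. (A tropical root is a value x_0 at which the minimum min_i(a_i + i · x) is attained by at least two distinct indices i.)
Roots: {-1, 3}

Each tropical root is a break point of the lower envelope of the lines y = a_i + i · x (there are 3 lines, with slopes 0, 1, ..., 2). Only the lines that attain the minimum somewhere contribute to roots; other lines are dominated. Here the surviving (envelope) indices are i = 2, i = 1, i = 0.
Intersections between consecutive envelope lines give the roots: for adjacent envelope indices i < j the intersection is x = (a_i − a_j) / (j − i). Reading off the sorted break points: {-1, 3}.
Verification: at each break x_0, at least two indices attain the minimum of min_i(a_i + i · x_0).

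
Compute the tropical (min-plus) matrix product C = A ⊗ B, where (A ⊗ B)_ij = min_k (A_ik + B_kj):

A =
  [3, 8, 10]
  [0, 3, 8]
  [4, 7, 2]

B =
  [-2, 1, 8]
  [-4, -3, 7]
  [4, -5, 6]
A ⊗ B =
  [1, 4, 11]
  [-2, 0, 8]
  [2, -3, 8]

Apply the min-plus product entry-by-entry:
  C[0][0] = min over k of (A[0][0] + B[0][0] = 3 + -2 = 1, A[0][1] + B[1][0] = 8 + -4 = 4, A[0][2] + B[2][0] = 10 + 4 = 14) = 1 (attained at k = 0)
  C[0][1] = min over k of (A[0][0] + B[0][1] = 3 + 1 = 4, A[0][1] + B[1][1] = 8 + -3 = 5, A[0][2] + B[2][1] = 10 + -5 = 5) = 4 (attained at k = 0)
  C[0][2] = min over k of (A[0][0] + B[0][2] = 3 + 8 = 11, A[0][1] + B[1][2] = 8 + 7 = 15, A[0][2] + B[2][2] = 10 + 6 = 16) = 11 (attained at k = 0)
  C[1][0] = min over k of (A[1][0] + B[0][0] = 0 + -2 = -2, A[1][1] + B[1][0] = 3 + -4 = -1, A[1][2] + B[2][0] = 8 + 4 = 12) = -2 (attained at k = 0)
  C[1][1] = min over k of (A[1][0] + B[0][1] = 0 + 1 = 1, A[1][1] + B[1][1] = 3 + -3 = 0, A[1][2] + B[2][1] = 8 + -5 = 3) = 0 (attained at k = 1)
  C[1][2] = min over k of (A[1][0] + B[0][2] = 0 + 8 = 8, A[1][1] + B[1][2] = 3 + 7 = 10, A[1][2] + B[2][2] = 8 + 6 = 14) = 8 (attained at k = 0)
  C[2][0] = min over k of (A[2][0] + B[0][0] = 4 + -2 = 2, A[2][1] + B[1][0] = 7 + -4 = 3, A[2][2] + B[2][0] = 2 + 4 = 6) = 2 (attained at k = 0)
  C[2][1] = min over k of (A[2][0] + B[0][1] = 4 + 1 = 5, A[2][1] + B[1][1] = 7 + -3 = 4, A[2][2] + B[2][1] = 2 + -5 = -3) = -3 (attained at k = 2)
  C[2][2] = min over k of (A[2][0] + B[0][2] = 4 + 8 = 12, A[2][1] + B[1][2] = 7 + 7 = 14, A[2][2] + B[2][2] = 2 + 6 = 8) = 8 (attained at k = 2)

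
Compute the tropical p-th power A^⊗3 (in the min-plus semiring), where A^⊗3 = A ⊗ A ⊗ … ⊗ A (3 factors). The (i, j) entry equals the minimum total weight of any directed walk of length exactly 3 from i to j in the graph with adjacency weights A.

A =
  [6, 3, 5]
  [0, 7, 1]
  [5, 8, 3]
A^⊗3 =
  [9, 6, 7]
  [3, 9, 4]
  [8, 11, 9]

Each entry (A^⊗3)_ij equals the minimum over all length-3 walks i = v_0 → v_1 → … → v_3 = j of Σ_t A[v_t][v_{t+1}]. For example, for (i, j) = (0, 2) we minimise over 9 possible intermediate vertex sequences; the minimum is 7, attained along the walk 0 → 1 → 2 → 2.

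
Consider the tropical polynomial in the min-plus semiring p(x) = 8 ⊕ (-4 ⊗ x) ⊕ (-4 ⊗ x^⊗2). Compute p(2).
p(2) = -2

A tropical monomial a ⊗ x^⊗i evaluates to a + i · x. Evaluating each term at x = 2:
  Term 0 contributes 8 + 0 · 2 = 8
  Term 1 contributes -4 + 1 · 2 = -2
  Term 2 contributes -4 + 2 · 2 = 0
p(2) = ⊕ of these = min[8, -2, 0] = -2.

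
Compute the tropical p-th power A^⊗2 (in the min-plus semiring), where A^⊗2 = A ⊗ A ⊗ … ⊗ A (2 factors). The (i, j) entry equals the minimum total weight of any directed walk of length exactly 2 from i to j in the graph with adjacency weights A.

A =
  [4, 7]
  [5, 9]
A^⊗2 =
  [8, 11]
  [9, 12]

Each entry (A^⊗2)_ij equals the minimum over all length-2 walks i = v_0 → v_1 → … → v_2 = j of Σ_t A[v_t][v_{t+1}]. For example, for (i, j) = (0, 1) we minimise over 2 possible intermediate vertex sequences; the minimum is 11, attained along the walk 0 → 0 → 1.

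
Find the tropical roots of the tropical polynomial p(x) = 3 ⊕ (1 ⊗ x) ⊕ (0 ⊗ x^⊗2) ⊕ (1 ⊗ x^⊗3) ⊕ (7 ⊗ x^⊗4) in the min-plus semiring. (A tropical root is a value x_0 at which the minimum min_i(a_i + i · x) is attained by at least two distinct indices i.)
Roots: {-6, -1, 1, 2}

Each tropical root is a break point of the lower envelope of the lines y = a_i + i · x (there are 5 lines, with slopes 0, 1, ..., 4). Only the lines that attain the minimum somewhere contribute to roots; other lines are dominated. Here the surviving (envelope) indices are i = 4, i = 3, i = 2, i = 1, i = 0.
Intersections between consecutive envelope lines give the roots: for adjacent envelope indices i < j the intersection is x = (a_i − a_j) / (j − i). Reading off the sorted break points: {-6, -1, 1, 2}.
Verification: at each break x_0, at least two indices attain the minimum of min_i(a_i + i · x_0).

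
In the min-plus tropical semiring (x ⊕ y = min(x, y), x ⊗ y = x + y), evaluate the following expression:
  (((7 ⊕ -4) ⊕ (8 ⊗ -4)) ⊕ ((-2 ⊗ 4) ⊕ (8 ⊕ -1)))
(((7 ⊕ -4) ⊕ (8 ⊗ -4)) ⊕ ((-2 ⊗ 4) ⊕ (8 ⊕ -1))) = -4

Expand innermost to outermost. Recall ⊕ takes the minimum of its arguments and ⊗ takes their sum. Working out the expression (((7 ⊕ -4) ⊕ (8 ⊗ -4)) ⊕ ((-2 ⊗ 4) ⊕ (8 ⊕ -1))) gives -4.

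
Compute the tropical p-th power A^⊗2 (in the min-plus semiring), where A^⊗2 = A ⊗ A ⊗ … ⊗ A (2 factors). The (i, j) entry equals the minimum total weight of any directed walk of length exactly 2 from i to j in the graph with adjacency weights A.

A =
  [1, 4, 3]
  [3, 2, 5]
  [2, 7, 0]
A^⊗2 =
  [2, 5, 3]
  [4, 4, 5]
  [2, 6, 0]

Each entry (A^⊗2)_ij equals the minimum over all length-2 walks i = v_0 → v_1 → … → v_2 = j of Σ_t A[v_t][v_{t+1}]. For example, for (i, j) = (0, 2) we minimise over 3 possible intermediate vertex sequences; the minimum is 3, attained along the walk 0 → 2 → 2.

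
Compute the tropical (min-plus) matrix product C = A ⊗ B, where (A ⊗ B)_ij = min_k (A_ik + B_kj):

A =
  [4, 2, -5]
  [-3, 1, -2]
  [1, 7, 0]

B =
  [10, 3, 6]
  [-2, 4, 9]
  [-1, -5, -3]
A ⊗ B =
  [-6, -10, -8]
  [-3, -7, -5]
  [-1, -5, -3]

Apply the min-plus product entry-by-entry:
  C[0][0] = min over k of (A[0][0] + B[0][0] = 4 + 10 = 14, A[0][1] + B[1][0] = 2 + -2 = 0, A[0][2] + B[2][0] = -5 + -1 = -6) = -6 (attained at k = 2)
  C[0][1] = min over k of (A[0][0] + B[0][1] = 4 + 3 = 7, A[0][1] + B[1][1] = 2 + 4 = 6, A[0][2] + B[2][1] = -5 + -5 = -10) = -10 (attained at k = 2)
  C[0][2] = min over k of (A[0][0] + B[0][2] = 4 + 6 = 10, A[0][1] + B[1][2] = 2 + 9 = 11, A[0][2] + B[2][2] = -5 + -3 = -8) = -8 (attained at k = 2)
  C[1][0] = min over k of (A[1][0] + B[0][0] = -3 + 10 = 7, A[1][1] + B[1][0] = 1 + -2 = -1, A[1][2] + B[2][0] = -2 + -1 = -3) = -3 (attained at k = 2)
  C[1][1] = min over k of (A[1][0] + B[0][1] = -3 + 3 = 0, A[1][1] + B[1][1] = 1 + 4 = 5, A[1][2] + B[2][1] = -2 + -5 = -7) = -7 (attained at k = 2)
  C[1][2] = min over k of (A[1][0] + B[0][2] = -3 + 6 = 3, A[1][1] + B[1][2] = 1 + 9 = 10, A[1][2] + B[2][2] = -2 + -3 = -5) = -5 (attained at k = 2)
  C[2][0] = min over k of (A[2][0] + B[0][0] = 1 + 10 = 11, A[2][1] + B[1][0] = 7 + -2 = 5, A[2][2] + B[2][0] = 0 + -1 = -1) = -1 (attained at k = 2)
  C[2][1] = min over k of (A[2][0] + B[0][1] = 1 + 3 = 4, A[2][1] + B[1][1] = 7 + 4 = 11, A[2][2] + B[2][1] = 0 + -5 = -5) = -5 (attained at k = 2)
  C[2][2] = min over k of (A[2][0] + B[0][2] = 1 + 6 = 7, A[2][1] + B[1][2] = 7 + 9 = 16, A[2][2] + B[2][2] = 0 + -3 = -3) = -3 (attained at k = 2)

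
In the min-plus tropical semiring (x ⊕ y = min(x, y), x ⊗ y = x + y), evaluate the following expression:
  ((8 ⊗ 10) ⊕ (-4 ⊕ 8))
((8 ⊗ 10) ⊕ (-4 ⊕ 8)) = -4

Expand innermost to outermost. Recall ⊕ takes the minimum of its arguments and ⊗ takes their sum. Working out the expression ((8 ⊗ 10) ⊕ (-4 ⊕ 8)) gives -4.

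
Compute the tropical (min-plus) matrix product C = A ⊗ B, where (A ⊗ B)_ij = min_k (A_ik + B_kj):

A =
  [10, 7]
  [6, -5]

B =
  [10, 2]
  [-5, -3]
A ⊗ B =
  [2, 4]
  [-10, -8]

Apply the min-plus product entry-by-entry:
  C[0][0] = min over k of (A[0][0] + B[0][0] = 10 + 10 = 20, A[0][1] + B[1][0] = 7 + -5 = 2) = 2 (attained at k = 1)
  C[0][1] = min over k of (A[0][0] + B[0][1] = 10 + 2 = 12, A[0][1] + B[1][1] = 7 + -3 = 4) = 4 (attained at k = 1)
  C[1][0] = min over k of (A[1][0] + B[0][0] = 6 + 10 = 16, A[1][1] + B[1][0] = -5 + -5 = -10) = -10 (attained at k = 1)
  C[1][1] = min over k of (A[1][0] + B[0][1] = 6 + 2 = 8, A[1][1] + B[1][1] = -5 + -3 = -8) = -8 (attained at k = 1)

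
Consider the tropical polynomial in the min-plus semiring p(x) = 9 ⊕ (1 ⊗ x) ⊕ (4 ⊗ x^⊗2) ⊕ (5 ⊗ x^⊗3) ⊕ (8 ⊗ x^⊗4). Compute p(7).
p(7) = 8

A tropical monomial a ⊗ x^⊗i evaluates to a + i · x. Evaluating each term at x = 7:
  Term 0 contributes 9 + 0 · 7 = 9
  Term 1 contributes 1 + 1 · 7 = 8
  Term 2 contributes 4 + 2 · 7 = 18
  Term 3 contributes 5 + 3 · 7 = 26
  Term 4 contributes 8 + 4 · 7 = 36
p(7) = ⊕ of these = min[9, 8, 18, 26, 36] = 8.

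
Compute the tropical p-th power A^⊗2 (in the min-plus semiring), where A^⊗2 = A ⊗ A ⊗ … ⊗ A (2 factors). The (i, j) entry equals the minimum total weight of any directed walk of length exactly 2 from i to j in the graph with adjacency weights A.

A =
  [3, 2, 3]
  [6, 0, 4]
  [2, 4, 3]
A^⊗2 =
  [5, 2, 6]
  [6, 0, 4]
  [5, 4, 5]

Each entry (A^⊗2)_ij equals the minimum over all length-2 walks i = v_0 → v_1 → … → v_2 = j of Σ_t A[v_t][v_{t+1}]. For example, for (i, j) = (0, 2) we minimise over 3 possible intermediate vertex sequences; the minimum is 6, attained along the walk 0 → 0 → 2.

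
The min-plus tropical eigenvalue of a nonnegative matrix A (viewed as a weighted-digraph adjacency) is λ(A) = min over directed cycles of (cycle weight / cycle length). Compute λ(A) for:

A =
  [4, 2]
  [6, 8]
λ(A) = 4

Enumerate directed cycles and compute their means (weight / length). Sample:
  cycle 0 → 0: weight = 4, length = 1, mean = 4/1 ≈ 4.000
  cycle 1 → 1: weight = 8, length = 1, mean = 8/1 ≈ 8.000
  cycle 0 → 1 → 0: weight = 8, length = 2, mean = 8/2 ≈ 4.000
  cycle 1 → 0 → 1: weight = 8, length = 2, mean = 8/2 ≈ 4.000
Minimum mean = 4.000, attained e.g. along the cycle 0 → 0 with weight 4 and length 1. So λ(A) = 4/1 = 4.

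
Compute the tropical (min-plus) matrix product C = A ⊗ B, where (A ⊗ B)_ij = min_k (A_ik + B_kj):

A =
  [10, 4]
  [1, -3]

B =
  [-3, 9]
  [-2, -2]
A ⊗ B =
  [2, 2]
  [-5, -5]

Apply the min-plus product entry-by-entry:
  C[0][0] = min over k of (A[0][0] + B[0][0] = 10 + -3 = 7, A[0][1] + B[1][0] = 4 + -2 = 2) = 2 (attained at k = 1)
  C[0][1] = min over k of (A[0][0] + B[0][1] = 10 + 9 = 19, A[0][1] + B[1][1] = 4 + -2 = 2) = 2 (attained at k = 1)
  C[1][0] = min over k of (A[1][0] + B[0][0] = 1 + -3 = -2, A[1][1] + B[1][0] = -3 + -2 = -5) = -5 (attained at k = 1)
  C[1][1] = min over k of (A[1][0] + B[0][1] = 1 + 9 = 10, A[1][1] + B[1][1] = -3 + -2 = -5) = -5 (attained at k = 1)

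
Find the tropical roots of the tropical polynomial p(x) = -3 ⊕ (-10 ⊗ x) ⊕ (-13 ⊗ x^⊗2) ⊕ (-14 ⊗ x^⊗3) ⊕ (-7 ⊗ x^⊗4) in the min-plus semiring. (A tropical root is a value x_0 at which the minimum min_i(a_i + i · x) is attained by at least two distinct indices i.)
Roots: {-7, 1, 3, 7}

Each tropical root is a break point of the lower envelope of the lines y = a_i + i · x (there are 5 lines, with slopes 0, 1, ..., 4). Only the lines that attain the minimum somewhere contribute to roots; other lines are dominated. Here the surviving (envelope) indices are i = 4, i = 3, i = 2, i = 1, i = 0.
Intersections between consecutive envelope lines give the roots: for adjacent envelope indices i < j the intersection is x = (a_i − a_j) / (j − i). Reading off the sorted break points: {-7, 1, 3, 7}.
Verification: at each break x_0, at least two indices attain the minimum of min_i(a_i + i · x_0).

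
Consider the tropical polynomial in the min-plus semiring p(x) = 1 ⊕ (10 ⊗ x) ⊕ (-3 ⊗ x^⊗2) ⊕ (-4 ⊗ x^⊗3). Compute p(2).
p(2) = 1

A tropical monomial a ⊗ x^⊗i evaluates to a + i · x. Evaluating each term at x = 2:
  Term 0 contributes 1 + 0 · 2 = 1
  Term 1 contributes 10 + 1 · 2 = 12
  Term 2 contributes -3 + 2 · 2 = 1
  Term 3 contributes -4 + 3 · 2 = 2
p(2) = ⊕ of these = min[1, 12, 1, 2] = 1.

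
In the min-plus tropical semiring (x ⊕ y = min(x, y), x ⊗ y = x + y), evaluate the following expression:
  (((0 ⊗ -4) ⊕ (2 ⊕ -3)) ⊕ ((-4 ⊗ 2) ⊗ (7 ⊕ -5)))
(((0 ⊗ -4) ⊕ (2 ⊕ -3)) ⊕ ((-4 ⊗ 2) ⊗ (7 ⊕ -5))) = -7

Expand innermost to outermost. Recall ⊕ takes the minimum of its arguments and ⊗ takes their sum. Working out the expression (((0 ⊗ -4) ⊕ (2 ⊕ -3)) ⊕ ((-4 ⊗ 2) ⊗ (7 ⊕ -5))) gives -7.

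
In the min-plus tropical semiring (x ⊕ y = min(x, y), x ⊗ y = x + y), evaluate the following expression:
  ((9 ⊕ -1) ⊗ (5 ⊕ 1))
((9 ⊕ -1) ⊗ (5 ⊕ 1)) = 0

Expand innermost to outermost. Recall ⊕ takes the minimum of its arguments and ⊗ takes their sum. Working out the expression ((9 ⊕ -1) ⊗ (5 ⊕ 1)) gives 0.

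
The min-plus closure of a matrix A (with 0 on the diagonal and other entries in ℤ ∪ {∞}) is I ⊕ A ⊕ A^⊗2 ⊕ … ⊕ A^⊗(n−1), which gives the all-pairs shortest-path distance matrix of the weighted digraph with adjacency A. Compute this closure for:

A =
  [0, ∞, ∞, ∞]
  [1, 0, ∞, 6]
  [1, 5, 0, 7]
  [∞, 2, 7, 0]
Closure =
  [0, ∞, ∞, ∞]
  [1, 0, 13, 6]
  [1, 5, 0, 7]
  [3, 2, 7, 0]

This is the Floyd-Warshall all-pairs shortest-path computation. For each intermediate vertex k = 0, 1, …, 3, update dist[i][j] ← min(dist[i][j], dist[i][k] + dist[k][j]). The final matrix gives, for each (i, j), the minimum total weight of any directed path from i to j (possibly empty when i = j).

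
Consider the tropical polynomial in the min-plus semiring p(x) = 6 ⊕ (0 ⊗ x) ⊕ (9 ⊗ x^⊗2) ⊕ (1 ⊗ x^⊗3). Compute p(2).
p(2) = 2

A tropical monomial a ⊗ x^⊗i evaluates to a + i · x. Evaluating each term at x = 2:
  Term 0 contributes 6 + 0 · 2 = 6
  Term 1 contributes 0 + 1 · 2 = 2
  Term 2 contributes 9 + 2 · 2 = 13
  Term 3 contributes 1 + 3 · 2 = 7
p(2) = ⊕ of these = min[6, 2, 13, 7] = 2.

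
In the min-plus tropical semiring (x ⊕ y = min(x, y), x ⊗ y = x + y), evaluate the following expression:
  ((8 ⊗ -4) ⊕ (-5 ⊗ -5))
((8 ⊗ -4) ⊕ (-5 ⊗ -5)) = -10

Expand innermost to outermost. Recall ⊕ takes the minimum of its arguments and ⊗ takes their sum. Working out the expression ((8 ⊗ -4) ⊕ (-5 ⊗ -5)) gives -10.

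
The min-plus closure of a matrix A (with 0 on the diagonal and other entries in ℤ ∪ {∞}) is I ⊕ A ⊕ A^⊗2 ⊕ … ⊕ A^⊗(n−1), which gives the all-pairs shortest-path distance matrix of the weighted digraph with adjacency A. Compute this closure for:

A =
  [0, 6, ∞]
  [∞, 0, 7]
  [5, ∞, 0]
Closure =
  [0, 6, 13]
  [12, 0, 7]
  [5, 11, 0]

This is the Floyd-Warshall all-pairs shortest-path computation. For each intermediate vertex k = 0, 1, …, 2, update dist[i][j] ← min(dist[i][j], dist[i][k] + dist[k][j]). The final matrix gives, for each (i, j), the minimum total weight of any directed path from i to j (possibly empty when i = j).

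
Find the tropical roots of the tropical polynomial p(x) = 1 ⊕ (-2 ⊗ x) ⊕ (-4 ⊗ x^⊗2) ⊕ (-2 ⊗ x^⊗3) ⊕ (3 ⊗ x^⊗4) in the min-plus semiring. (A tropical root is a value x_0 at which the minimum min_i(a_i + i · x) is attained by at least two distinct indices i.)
Roots: {-5, -2, 2, 3}

Each tropical root is a break point of the lower envelope of the lines y = a_i + i · x (there are 5 lines, with slopes 0, 1, ..., 4). Only the lines that attain the minimum somewhere contribute to roots; other lines are dominated. Here the surviving (envelope) indices are i = 4, i = 3, i = 2, i = 1, i = 0.
Intersections between consecutive envelope lines give the roots: for adjacent envelope indices i < j the intersection is x = (a_i − a_j) / (j − i). Reading off the sorted break points: {-5, -2, 2, 3}.
Verification: at each break x_0, at least two indices attain the minimum of min_i(a_i + i · x_0).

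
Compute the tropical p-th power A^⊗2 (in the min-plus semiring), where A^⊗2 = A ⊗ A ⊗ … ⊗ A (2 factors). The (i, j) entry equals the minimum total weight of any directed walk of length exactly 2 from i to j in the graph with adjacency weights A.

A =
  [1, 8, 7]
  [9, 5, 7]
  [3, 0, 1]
A^⊗2 =
  [2, 7, 8]
  [10, 7, 8]
  [4, 1, 2]

Each entry (A^⊗2)_ij equals the minimum over all length-2 walks i = v_0 → v_1 → … → v_2 = j of Σ_t A[v_t][v_{t+1}]. For example, for (i, j) = (0, 2) we minimise over 3 possible intermediate vertex sequences; the minimum is 8, attained along the walk 0 → 0 → 2.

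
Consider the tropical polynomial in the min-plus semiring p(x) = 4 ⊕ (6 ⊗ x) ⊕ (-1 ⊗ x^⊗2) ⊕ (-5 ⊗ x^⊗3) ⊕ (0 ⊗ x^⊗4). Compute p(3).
p(3) = 4

A tropical monomial a ⊗ x^⊗i evaluates to a + i · x. Evaluating each term at x = 3:
  Term 0 contributes 4 + 0 · 3 = 4
  Term 1 contributes 6 + 1 · 3 = 9
  Term 2 contributes -1 + 2 · 3 = 5
  Term 3 contributes -5 + 3 · 3 = 4
  Term 4 contributes 0 + 4 · 3 = 12
p(3) = ⊕ of these = min[4, 9, 5, 4, 12] = 4.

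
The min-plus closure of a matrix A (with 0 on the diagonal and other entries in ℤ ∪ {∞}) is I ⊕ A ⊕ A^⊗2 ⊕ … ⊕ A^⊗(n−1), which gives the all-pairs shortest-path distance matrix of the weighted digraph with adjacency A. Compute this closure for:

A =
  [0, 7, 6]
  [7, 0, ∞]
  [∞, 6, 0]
Closure =
  [0, 7, 6]
  [7, 0, 13]
  [13, 6, 0]

This is the Floyd-Warshall all-pairs shortest-path computation. For each intermediate vertex k = 0, 1, …, 2, update dist[i][j] ← min(dist[i][j], dist[i][k] + dist[k][j]). The final matrix gives, for each (i, j), the minimum total weight of any directed path from i to j (possibly empty when i = j).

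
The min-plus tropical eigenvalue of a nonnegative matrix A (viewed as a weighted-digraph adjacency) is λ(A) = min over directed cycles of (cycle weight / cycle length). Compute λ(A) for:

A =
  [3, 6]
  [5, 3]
λ(A) = 3

Enumerate directed cycles and compute their means (weight / length). Sample:
  cycle 0 → 0: weight = 3, length = 1, mean = 3/1 ≈ 3.000
  cycle 1 → 1: weight = 3, length = 1, mean = 3/1 ≈ 3.000
  cycle 0 → 1 → 0: weight = 11, length = 2, mean = 11/2 ≈ 5.500
  cycle 1 → 0 → 1: weight = 11, length = 2, mean = 11/2 ≈ 5.500
Minimum mean = 3.000, attained e.g. along the cycle 0 → 0 with weight 3 and length 1. So λ(A) = 3/1 = 3.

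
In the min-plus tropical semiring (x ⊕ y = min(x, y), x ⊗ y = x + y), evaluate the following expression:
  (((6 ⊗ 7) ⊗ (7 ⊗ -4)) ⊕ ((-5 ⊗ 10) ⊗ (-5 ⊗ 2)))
(((6 ⊗ 7) ⊗ (7 ⊗ -4)) ⊕ ((-5 ⊗ 10) ⊗ (-5 ⊗ 2))) = 2

Expand innermost to outermost. Recall ⊕ takes the minimum of its arguments and ⊗ takes their sum. Working out the expression (((6 ⊗ 7) ⊗ (7 ⊗ -4)) ⊕ ((-5 ⊗ 10) ⊗ (-5 ⊗ 2))) gives 2.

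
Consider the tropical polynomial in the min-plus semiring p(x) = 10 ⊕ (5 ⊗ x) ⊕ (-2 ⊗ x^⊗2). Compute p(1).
p(1) = 0

A tropical monomial a ⊗ x^⊗i evaluates to a + i · x. Evaluating each term at x = 1:
  Term 0 contributes 10 + 0 · 1 = 10
  Term 1 contributes 5 + 1 · 1 = 6
  Term 2 contributes -2 + 2 · 1 = 0
p(1) = ⊕ of these = min[10, 6, 0] = 0.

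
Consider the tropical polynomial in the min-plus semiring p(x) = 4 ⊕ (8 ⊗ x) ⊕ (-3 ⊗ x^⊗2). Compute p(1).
p(1) = -1

A tropical monomial a ⊗ x^⊗i evaluates to a + i · x. Evaluating each term at x = 1:
  Term 0 contributes 4 + 0 · 1 = 4
  Term 1 contributes 8 + 1 · 1 = 9
  Term 2 contributes -3 + 2 · 1 = -1
p(1) = ⊕ of these = min[4, 9, -1] = -1.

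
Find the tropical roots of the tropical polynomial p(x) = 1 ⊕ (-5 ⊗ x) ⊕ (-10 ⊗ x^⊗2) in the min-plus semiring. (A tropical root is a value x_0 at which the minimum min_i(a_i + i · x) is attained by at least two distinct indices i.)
Roots: {5, 6}

Each tropical root is a break point of the lower envelope of the lines y = a_i + i · x (there are 3 lines, with slopes 0, 1, ..., 2). Only the lines that attain the minimum somewhere contribute to roots; other lines are dominated. Here the surviving (envelope) indices are i = 2, i = 1, i = 0.
Intersections between consecutive envelope lines give the roots: for adjacent envelope indices i < j the intersection is x = (a_i − a_j) / (j − i). Reading off the sorted break points: {5, 6}.
Verification: at each break x_0, at least two indices attain the minimum of min_i(a_i + i · x_0).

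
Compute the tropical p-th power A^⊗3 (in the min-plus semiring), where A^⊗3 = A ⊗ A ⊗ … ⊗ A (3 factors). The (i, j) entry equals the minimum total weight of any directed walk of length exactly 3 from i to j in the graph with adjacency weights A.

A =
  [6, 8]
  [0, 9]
A^⊗3 =
  [14, 16]
  [8, 14]

Each entry (A^⊗3)_ij equals the minimum over all length-3 walks i = v_0 → v_1 → … → v_3 = j of Σ_t A[v_t][v_{t+1}]. For example, for (i, j) = (0, 1) we minimise over 4 possible intermediate vertex sequences; the minimum is 16, attained along the walk 0 → 1 → 0 → 1.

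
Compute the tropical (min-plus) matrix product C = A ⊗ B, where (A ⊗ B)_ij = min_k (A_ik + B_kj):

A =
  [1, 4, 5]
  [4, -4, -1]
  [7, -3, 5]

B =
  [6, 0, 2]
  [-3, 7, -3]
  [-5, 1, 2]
A ⊗ B =
  [0, 1, 1]
  [-7, 0, -7]
  [-6, 4, -6]

Apply the min-plus product entry-by-entry:
  C[0][0] = min over k of (A[0][0] + B[0][0] = 1 + 6 = 7, A[0][1] + B[1][0] = 4 + -3 = 1, A[0][2] + B[2][0] = 5 + -5 = 0) = 0 (attained at k = 2)
  C[0][1] = min over k of (A[0][0] + B[0][1] = 1 + 0 = 1, A[0][1] + B[1][1] = 4 + 7 = 11, A[0][2] + B[2][1] = 5 + 1 = 6) = 1 (attained at k = 0)
  C[0][2] = min over k of (A[0][0] + B[0][2] = 1 + 2 = 3, A[0][1] + B[1][2] = 4 + -3 = 1, A[0][2] + B[2][2] = 5 + 2 = 7) = 1 (attained at k = 1)
  C[1][0] = min over k of (A[1][0] + B[0][0] = 4 + 6 = 10, A[1][1] + B[1][0] = -4 + -3 = -7, A[1][2] + B[2][0] = -1 + -5 = -6) = -7 (attained at k = 1)
  C[1][1] = min over k of (A[1][0] + B[0][1] = 4 + 0 = 4, A[1][1] + B[1][1] = -4 + 7 = 3, A[1][2] + B[2][1] = -1 + 1 = 0) = 0 (attained at k = 2)
  C[1][2] = min over k of (A[1][0] + B[0][2] = 4 + 2 = 6, A[1][1] + B[1][2] = -4 + -3 = -7, A[1][2] + B[2][2] = -1 + 2 = 1) = -7 (attained at k = 1)
  C[2][0] = min over k of (A[2][0] + B[0][0] = 7 + 6 = 13, A[2][1] + B[1][0] = -3 + -3 = -6, A[2][2] + B[2][0] = 5 + -5 = 0) = -6 (attained at k = 1)
  C[2][1] = min over k of (A[2][0] + B[0][1] = 7 + 0 = 7, A[2][1] + B[1][1] = -3 + 7 = 4, A[2][2] + B[2][1] = 5 + 1 = 6) = 4 (attained at k = 1)
  C[2][2] = min over k of (A[2][0] + B[0][2] = 7 + 2 = 9, A[2][1] + B[1][2] = -3 + -3 = -6, A[2][2] + B[2][2] = 5 + 2 = 7) = -6 (attained at k = 1)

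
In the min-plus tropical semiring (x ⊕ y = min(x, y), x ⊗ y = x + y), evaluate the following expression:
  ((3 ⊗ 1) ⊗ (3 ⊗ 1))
((3 ⊗ 1) ⊗ (3 ⊗ 1)) = 8

Expand innermost to outermost. Recall ⊕ takes the minimum of its arguments and ⊗ takes their sum. Working out the expression ((3 ⊗ 1) ⊗ (3 ⊗ 1)) gives 8.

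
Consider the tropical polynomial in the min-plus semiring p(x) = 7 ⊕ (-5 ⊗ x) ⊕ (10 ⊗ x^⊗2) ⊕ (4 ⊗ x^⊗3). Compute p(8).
p(8) = 3

A tropical monomial a ⊗ x^⊗i evaluates to a + i · x. Evaluating each term at x = 8:
  Term 0 contributes 7 + 0 · 8 = 7
  Term 1 contributes -5 + 1 · 8 = 3
  Term 2 contributes 10 + 2 · 8 = 26
  Term 3 contributes 4 + 3 · 8 = 28
p(8) = ⊕ of these = min[7, 3, 26, 28] = 3.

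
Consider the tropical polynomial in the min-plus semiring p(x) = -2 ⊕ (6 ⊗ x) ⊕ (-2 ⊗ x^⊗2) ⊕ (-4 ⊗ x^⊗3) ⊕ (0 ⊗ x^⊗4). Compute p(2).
p(2) = -2

A tropical monomial a ⊗ x^⊗i evaluates to a + i · x. Evaluating each term at x = 2:
  Term 0 contributes -2 + 0 · 2 = -2
  Term 1 contributes 6 + 1 · 2 = 8
  Term 2 contributes -2 + 2 · 2 = 2
  Term 3 contributes -4 + 3 · 2 = 2
  Term 4 contributes 0 + 4 · 2 = 8
p(2) = ⊕ of these = min[-2, 8, 2, 2, 8] = -2.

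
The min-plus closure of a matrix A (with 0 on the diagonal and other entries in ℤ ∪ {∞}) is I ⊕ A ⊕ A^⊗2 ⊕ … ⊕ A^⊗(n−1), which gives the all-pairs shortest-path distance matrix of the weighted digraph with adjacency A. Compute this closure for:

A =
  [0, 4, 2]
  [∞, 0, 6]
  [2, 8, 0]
Closure =
  [0, 4, 2]
  [8, 0, 6]
  [2, 6, 0]

This is the Floyd-Warshall all-pairs shortest-path computation. For each intermediate vertex k = 0, 1, …, 2, update dist[i][j] ← min(dist[i][j], dist[i][k] + dist[k][j]). The final matrix gives, for each (i, j), the minimum total weight of any directed path from i to j (possibly empty when i = j).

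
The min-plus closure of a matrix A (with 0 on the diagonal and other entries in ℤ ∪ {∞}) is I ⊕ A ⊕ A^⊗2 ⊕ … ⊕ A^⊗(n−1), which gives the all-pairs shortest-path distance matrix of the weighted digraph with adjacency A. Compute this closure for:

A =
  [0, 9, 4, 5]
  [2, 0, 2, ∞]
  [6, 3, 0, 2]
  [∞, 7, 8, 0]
Closure =
  [0, 7, 4, 5]
  [2, 0, 2, 4]
  [5, 3, 0, 2]
  [9, 7, 8, 0]

This is the Floyd-Warshall all-pairs shortest-path computation. For each intermediate vertex k = 0, 1, …, 3, update dist[i][j] ← min(dist[i][j], dist[i][k] + dist[k][j]). The final matrix gives, for each (i, j), the minimum total weight of any directed path from i to j (possibly empty when i = j).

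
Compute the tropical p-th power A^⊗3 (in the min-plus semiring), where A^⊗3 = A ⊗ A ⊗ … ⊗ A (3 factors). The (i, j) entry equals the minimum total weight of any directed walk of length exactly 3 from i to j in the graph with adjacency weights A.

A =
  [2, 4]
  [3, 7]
A^⊗3 =
  [6, 8]
  [7, 9]

Each entry (A^⊗3)_ij equals the minimum over all length-3 walks i = v_0 → v_1 → … → v_3 = j of Σ_t A[v_t][v_{t+1}]. For example, for (i, j) = (0, 1) we minimise over 4 possible intermediate vertex sequences; the minimum is 8, attained along the walk 0 → 0 → 0 → 1.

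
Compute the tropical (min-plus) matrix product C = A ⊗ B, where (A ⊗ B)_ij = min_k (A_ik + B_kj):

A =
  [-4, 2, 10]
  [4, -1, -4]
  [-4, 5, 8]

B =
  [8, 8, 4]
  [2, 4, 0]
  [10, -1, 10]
A ⊗ B =
  [4, 4, 0]
  [1, -5, -1]
  [4, 4, 0]

Apply the min-plus product entry-by-entry:
  C[0][0] = min over k of (A[0][0] + B[0][0] = -4 + 8 = 4, A[0][1] + B[1][0] = 2 + 2 = 4, A[0][2] + B[2][0] = 10 + 10 = 20) = 4 (attained at k = 0)
  C[0][1] = min over k of (A[0][0] + B[0][1] = -4 + 8 = 4, A[0][1] + B[1][1] = 2 + 4 = 6, A[0][2] + B[2][1] = 10 + -1 = 9) = 4 (attained at k = 0)
  C[0][2] = min over k of (A[0][0] + B[0][2] = -4 + 4 = 0, A[0][1] + B[1][2] = 2 + 0 = 2, A[0][2] + B[2][2] = 10 + 10 = 20) = 0 (attained at k = 0)
  C[1][0] = min over k of (A[1][0] + B[0][0] = 4 + 8 = 12, A[1][1] + B[1][0] = -1 + 2 = 1, A[1][2] + B[2][0] = -4 + 10 = 6) = 1 (attained at k = 1)
  C[1][1] = min over k of (A[1][0] + B[0][1] = 4 + 8 = 12, A[1][1] + B[1][1] = -1 + 4 = 3, A[1][2] + B[2][1] = -4 + -1 = -5) = -5 (attained at k = 2)
  C[1][2] = min over k of (A[1][0] + B[0][2] = 4 + 4 = 8, A[1][1] + B[1][2] = -1 + 0 = -1, A[1][2] + B[2][2] = -4 + 10 = 6) = -1 (attained at k = 1)
  C[2][0] = min over k of (A[2][0] + B[0][0] = -4 + 8 = 4, A[2][1] + B[1][0] = 5 + 2 = 7, A[2][2] + B[2][0] = 8 + 10 = 18) = 4 (attained at k = 0)
  C[2][1] = min over k of (A[2][0] + B[0][1] = -4 + 8 = 4, A[2][1] + B[1][1] = 5 + 4 = 9, A[2][2] + B[2][1] = 8 + -1 = 7) = 4 (attained at k = 0)
  C[2][2] = min over k of (A[2][0] + B[0][2] = -4 + 4 = 0, A[2][1] + B[1][2] = 5 + 0 = 5, A[2][2] + B[2][2] = 8 + 10 = 18) = 0 (attained at k = 0)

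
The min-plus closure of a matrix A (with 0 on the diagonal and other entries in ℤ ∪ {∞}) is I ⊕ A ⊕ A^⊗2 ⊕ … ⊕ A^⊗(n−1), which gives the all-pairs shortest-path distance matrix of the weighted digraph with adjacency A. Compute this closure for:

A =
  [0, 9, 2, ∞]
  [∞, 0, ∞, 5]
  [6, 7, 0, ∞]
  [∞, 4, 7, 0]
Closure =
  [0, 9, 2, 14]
  [18, 0, 12, 5]
  [6, 7, 0, 12]
  [13, 4, 7, 0]

This is the Floyd-Warshall all-pairs shortest-path computation. For each intermediate vertex k = 0, 1, …, 3, update dist[i][j] ← min(dist[i][j], dist[i][k] + dist[k][j]). The final matrix gives, for each (i, j), the minimum total weight of any directed path from i to j (possibly empty when i = j).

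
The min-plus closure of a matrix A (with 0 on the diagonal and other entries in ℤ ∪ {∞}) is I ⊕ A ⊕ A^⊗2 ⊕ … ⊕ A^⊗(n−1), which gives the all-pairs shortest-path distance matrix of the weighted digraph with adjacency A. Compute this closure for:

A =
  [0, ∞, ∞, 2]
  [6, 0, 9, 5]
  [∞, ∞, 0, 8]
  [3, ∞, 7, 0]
Closure =
  [0, ∞, 9, 2]
  [6, 0, 9, 5]
  [11, ∞, 0, 8]
  [3, ∞, 7, 0]

This is the Floyd-Warshall all-pairs shortest-path computation. For each intermediate vertex k = 0, 1, …, 3, update dist[i][j] ← min(dist[i][j], dist[i][k] + dist[k][j]). The final matrix gives, for each (i, j), the minimum total weight of any directed path from i to j (possibly empty when i = j).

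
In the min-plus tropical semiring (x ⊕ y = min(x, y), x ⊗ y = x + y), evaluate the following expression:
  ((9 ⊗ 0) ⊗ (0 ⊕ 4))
((9 ⊗ 0) ⊗ (0 ⊕ 4)) = 9

Expand innermost to outermost. Recall ⊕ takes the minimum of its arguments and ⊗ takes their sum. Working out the expression ((9 ⊗ 0) ⊗ (0 ⊕ 4)) gives 9.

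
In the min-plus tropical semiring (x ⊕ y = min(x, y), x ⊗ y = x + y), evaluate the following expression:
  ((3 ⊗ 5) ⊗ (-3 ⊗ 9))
((3 ⊗ 5) ⊗ (-3 ⊗ 9)) = 14

Expand innermost to outermost. Recall ⊕ takes the minimum of its arguments and ⊗ takes their sum. Working out the expression ((3 ⊗ 5) ⊗ (-3 ⊗ 9)) gives 14.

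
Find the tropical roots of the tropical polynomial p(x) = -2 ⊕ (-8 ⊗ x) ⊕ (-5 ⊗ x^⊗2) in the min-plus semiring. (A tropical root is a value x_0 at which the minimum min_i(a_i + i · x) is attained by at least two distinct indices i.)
Roots: {-3, 6}

Each tropical root is a break point of the lower envelope of the lines y = a_i + i · x (there are 3 lines, with slopes 0, 1, ..., 2). Only the lines that attain the minimum somewhere contribute to roots; other lines are dominated. Here the surviving (envelope) indices are i = 2, i = 1, i = 0.
Intersections between consecutive envelope lines give the roots: for adjacent envelope indices i < j the intersection is x = (a_i − a_j) / (j − i). Reading off the sorted break points: {-3, 6}.
Verification: at each break x_0, at least two indices attain the minimum of min_i(a_i + i · x_0).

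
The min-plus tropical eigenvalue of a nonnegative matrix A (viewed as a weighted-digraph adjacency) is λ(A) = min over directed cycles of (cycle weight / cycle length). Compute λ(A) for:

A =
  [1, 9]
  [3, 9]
λ(A) = 1

Enumerate directed cycles and compute their means (weight / length). Sample:
  cycle 0 → 0: weight = 1, length = 1, mean = 1/1 ≈ 1.000
  cycle 1 → 1: weight = 9, length = 1, mean = 9/1 ≈ 9.000
  cycle 0 → 1 → 0: weight = 12, length = 2, mean = 12/2 ≈ 6.000
  cycle 1 → 0 → 1: weight = 12, length = 2, mean = 12/2 ≈ 6.000
Minimum mean = 1.000, attained e.g. along the cycle 0 → 0 with weight 1 and length 1. So λ(A) = 1/1 = 1.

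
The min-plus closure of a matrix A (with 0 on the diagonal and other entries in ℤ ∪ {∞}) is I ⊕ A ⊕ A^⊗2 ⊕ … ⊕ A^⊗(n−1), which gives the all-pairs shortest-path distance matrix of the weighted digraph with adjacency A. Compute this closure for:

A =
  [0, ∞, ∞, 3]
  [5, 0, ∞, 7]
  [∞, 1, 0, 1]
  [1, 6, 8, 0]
Closure =
  [0, 9, 11, 3]
  [5, 0, 15, 7]
  [2, 1, 0, 1]
  [1, 6, 8, 0]

This is the Floyd-Warshall all-pairs shortest-path computation. For each intermediate vertex k = 0, 1, …, 3, update dist[i][j] ← min(dist[i][j], dist[i][k] + dist[k][j]). The final matrix gives, for each (i, j), the minimum total weight of any directed path from i to j (possibly empty when i = j).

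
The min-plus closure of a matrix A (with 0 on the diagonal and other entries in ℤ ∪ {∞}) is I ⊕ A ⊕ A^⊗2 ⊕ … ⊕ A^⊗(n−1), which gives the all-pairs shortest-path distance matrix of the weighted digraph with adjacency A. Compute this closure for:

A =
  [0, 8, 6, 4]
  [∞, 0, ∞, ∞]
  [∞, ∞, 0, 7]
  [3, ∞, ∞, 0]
Closure =
  [0, 8, 6, 4]
  [∞, 0, ∞, ∞]
  [10, 18, 0, 7]
  [3, 11, 9, 0]

This is the Floyd-Warshall all-pairs shortest-path computation. For each intermediate vertex k = 0, 1, …, 3, update dist[i][j] ← min(dist[i][j], dist[i][k] + dist[k][j]). The final matrix gives, for each (i, j), the minimum total weight of any directed path from i to j (possibly empty when i = j).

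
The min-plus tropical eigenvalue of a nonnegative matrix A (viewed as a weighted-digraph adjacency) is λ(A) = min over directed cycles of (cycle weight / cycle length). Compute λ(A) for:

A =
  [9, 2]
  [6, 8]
λ(A) = 4

Enumerate directed cycles and compute their means (weight / length). Sample:
  cycle 0 → 0: weight = 9, length = 1, mean = 9/1 ≈ 9.000
  cycle 1 → 1: weight = 8, length = 1, mean = 8/1 ≈ 8.000
  cycle 0 → 1 → 0: weight = 8, length = 2, mean = 8/2 ≈ 4.000
  cycle 1 → 0 → 1: weight = 8, length = 2, mean = 8/2 ≈ 4.000
Minimum mean = 4.000, attained e.g. along the cycle 0 → 1 → 0 with weight 8 and length 2. So λ(A) = 8/2 = 4.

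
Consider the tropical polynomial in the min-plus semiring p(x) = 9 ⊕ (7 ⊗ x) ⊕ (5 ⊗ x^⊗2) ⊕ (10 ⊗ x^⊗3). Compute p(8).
p(8) = 9

A tropical monomial a ⊗ x^⊗i evaluates to a + i · x. Evaluating each term at x = 8:
  Term 0 contributes 9 + 0 · 8 = 9
  Term 1 contributes 7 + 1 · 8 = 15
  Term 2 contributes 5 + 2 · 8 = 21
  Term 3 contributes 10 + 3 · 8 = 34
p(8) = ⊕ of these = min[9, 15, 21, 34] = 9.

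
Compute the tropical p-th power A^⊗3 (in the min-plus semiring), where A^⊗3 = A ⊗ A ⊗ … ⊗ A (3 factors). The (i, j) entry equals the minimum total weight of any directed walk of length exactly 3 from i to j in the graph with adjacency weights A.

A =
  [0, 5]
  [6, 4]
A^⊗3 =
  [0, 5]
  [6, 11]

Each entry (A^⊗3)_ij equals the minimum over all length-3 walks i = v_0 → v_1 → … → v_3 = j of Σ_t A[v_t][v_{t+1}]. For example, for (i, j) = (0, 1) we minimise over 4 possible intermediate vertex sequences; the minimum is 5, attained along the walk 0 → 0 → 0 → 1.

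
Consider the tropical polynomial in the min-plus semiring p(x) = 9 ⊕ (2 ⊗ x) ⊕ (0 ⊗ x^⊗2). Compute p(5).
p(5) = 7

A tropical monomial a ⊗ x^⊗i evaluates to a + i · x. Evaluating each term at x = 5:
  Term 0 contributes 9 + 0 · 5 = 9
  Term 1 contributes 2 + 1 · 5 = 7
  Term 2 contributes 0 + 2 · 5 = 10
p(5) = ⊕ of these = min[9, 7, 10] = 7.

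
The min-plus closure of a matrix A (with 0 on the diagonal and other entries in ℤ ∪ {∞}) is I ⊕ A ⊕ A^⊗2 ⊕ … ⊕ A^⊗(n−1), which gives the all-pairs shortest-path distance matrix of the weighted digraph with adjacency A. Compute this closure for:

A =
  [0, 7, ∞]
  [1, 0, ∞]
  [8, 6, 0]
Closure =
  [0, 7, ∞]
  [1, 0, ∞]
  [7, 6, 0]

This is the Floyd-Warshall all-pairs shortest-path computation. For each intermediate vertex k = 0, 1, …, 2, update dist[i][j] ← min(dist[i][j], dist[i][k] + dist[k][j]). The final matrix gives, for each (i, j), the minimum total weight of any directed path from i to j (possibly empty when i = j).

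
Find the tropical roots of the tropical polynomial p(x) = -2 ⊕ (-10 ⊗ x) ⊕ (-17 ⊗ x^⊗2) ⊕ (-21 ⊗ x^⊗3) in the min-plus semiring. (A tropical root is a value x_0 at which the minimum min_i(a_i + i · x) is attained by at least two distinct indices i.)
Roots: {4, 7, 8}

Each tropical root is a break point of the lower envelope of the lines y = a_i + i · x (there are 4 lines, with slopes 0, 1, ..., 3). Only the lines that attain the minimum somewhere contribute to roots; other lines are dominated. Here the surviving (envelope) indices are i = 3, i = 2, i = 1, i = 0.
Intersections between consecutive envelope lines give the roots: for adjacent envelope indices i < j the intersection is x = (a_i − a_j) / (j − i). Reading off the sorted break points: {4, 7, 8}.
Verification: at each break x_0, at least two indices attain the minimum of min_i(a_i + i · x_0).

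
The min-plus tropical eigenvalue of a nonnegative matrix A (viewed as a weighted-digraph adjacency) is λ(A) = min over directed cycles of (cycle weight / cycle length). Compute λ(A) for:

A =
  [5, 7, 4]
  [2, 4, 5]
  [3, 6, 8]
λ(A) = 7/2

Enumerate directed cycles and compute their means (weight / length). Sample:
  cycle 0 → 0: weight = 5, length = 1, mean = 5/1 ≈ 5.000
  cycle 1 → 1: weight = 4, length = 1, mean = 4/1 ≈ 4.000
  cycle 2 → 2: weight = 8, length = 1, mean = 8/1 ≈ 8.000
  cycle 0 → 1 → 0: weight = 9, length = 2, mean = 9/2 ≈ 4.500
  cycle 0 → 2 → 0: weight = 7, length = 2, mean = 7/2 ≈ 3.500
  cycle 1 → 0 → 1: weight = 9, length = 2, mean = 9/2 ≈ 4.500
Minimum mean = 3.500, attained e.g. along the cycle 0 → 2 → 0 with weight 7 and length 2. So λ(A) = 7/2 = 7/2.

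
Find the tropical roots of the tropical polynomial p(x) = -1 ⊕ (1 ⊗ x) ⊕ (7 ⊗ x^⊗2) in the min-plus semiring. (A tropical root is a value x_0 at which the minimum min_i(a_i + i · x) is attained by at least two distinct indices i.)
Roots: {-6, -2}

Each tropical root is a break point of the lower envelope of the lines y = a_i + i · x (there are 3 lines, with slopes 0, 1, ..., 2). Only the lines that attain the minimum somewhere contribute to roots; other lines are dominated. Here the surviving (envelope) indices are i = 2, i = 1, i = 0.
Intersections between consecutive envelope lines give the roots: for adjacent envelope indices i < j the intersection is x = (a_i − a_j) / (j − i). Reading off the sorted break points: {-6, -2}.
Verification: at each break x_0, at least two indices attain the minimum of min_i(a_i + i · x_0).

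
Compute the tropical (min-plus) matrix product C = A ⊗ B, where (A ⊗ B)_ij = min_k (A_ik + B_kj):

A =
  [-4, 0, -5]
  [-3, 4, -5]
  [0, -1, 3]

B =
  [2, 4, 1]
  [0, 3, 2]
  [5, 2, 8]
A ⊗ B =
  [-2, -3, -3]
  [-1, -3, -2]
  [-1, 2, 1]

Apply the min-plus product entry-by-entry:
  C[0][0] = min over k of (A[0][0] + B[0][0] = -4 + 2 = -2, A[0][1] + B[1][0] = 0 + 0 = 0, A[0][2] + B[2][0] = -5 + 5 = 0) = -2 (attained at k = 0)
  C[0][1] = min over k of (A[0][0] + B[0][1] = -4 + 4 = 0, A[0][1] + B[1][1] = 0 + 3 = 3, A[0][2] + B[2][1] = -5 + 2 = -3) = -3 (attained at k = 2)
  C[0][2] = min over k of (A[0][0] + B[0][2] = -4 + 1 = -3, A[0][1] + B[1][2] = 0 + 2 = 2, A[0][2] + B[2][2] = -5 + 8 = 3) = -3 (attained at k = 0)
  C[1][0] = min over k of (A[1][0] + B[0][0] = -3 + 2 = -1, A[1][1] + B[1][0] = 4 + 0 = 4, A[1][2] + B[2][0] = -5 + 5 = 0) = -1 (attained at k = 0)
  C[1][1] = min over k of (A[1][0] + B[0][1] = -3 + 4 = 1, A[1][1] + B[1][1] = 4 + 3 = 7, A[1][2] + B[2][1] = -5 + 2 = -3) = -3 (attained at k = 2)
  C[1][2] = min over k of (A[1][0] + B[0][2] = -3 + 1 = -2, A[1][1] + B[1][2] = 4 + 2 = 6, A[1][2] + B[2][2] = -5 + 8 = 3) = -2 (attained at k = 0)
  C[2][0] = min over k of (A[2][0] + B[0][0] = 0 + 2 = 2, A[2][1] + B[1][0] = -1 + 0 = -1, A[2][2] + B[2][0] = 3 + 5 = 8) = -1 (attained at k = 1)
  C[2][1] = min over k of (A[2][0] + B[0][1] = 0 + 4 = 4, A[2][1] + B[1][1] = -1 + 3 = 2, A[2][2] + B[2][1] = 3 + 2 = 5) = 2 (attained at k = 1)
  C[2][2] = min over k of (A[2][0] + B[0][2] = 0 + 1 = 1, A[2][1] + B[1][2] = -1 + 2 = 1, A[2][2] + B[2][2] = 3 + 8 = 11) = 1 (attained at k = 0)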